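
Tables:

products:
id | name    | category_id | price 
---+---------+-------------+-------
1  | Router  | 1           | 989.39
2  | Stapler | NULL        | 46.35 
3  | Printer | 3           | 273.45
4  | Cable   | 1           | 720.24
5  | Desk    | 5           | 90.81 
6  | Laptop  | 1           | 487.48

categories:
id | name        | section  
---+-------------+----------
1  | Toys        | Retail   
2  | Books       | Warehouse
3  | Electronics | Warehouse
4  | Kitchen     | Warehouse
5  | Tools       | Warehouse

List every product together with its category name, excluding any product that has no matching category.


INNER JOIN keeps only products rows whose category_id matches an id in categories. Walk through each product:
  - product 1 (Router): category_id=1 -> matches Toys
  - product 2 (Stapler): category_id=NULL, no match -> dropped
  - product 3 (Printer): category_id=3 -> matches Electronics
  - product 4 (Cable): category_id=1 -> matches Toys
  - product 5 (Desk): category_id=5 -> matches Tools
  - product 6 (Laptop): category_id=1 -> matches Toys
So 1 of 6 rows is dropped.

SQL:
SELECT a.name, b.name AS category
FROM products a
INNER JOIN categories b ON a.category_id = b.id

Result:
name    | category   
--------+------------
Router  | Toys       
Printer | Electronics
Cable   | Toys       
Desk    | Tools      
Laptop  | Toys       


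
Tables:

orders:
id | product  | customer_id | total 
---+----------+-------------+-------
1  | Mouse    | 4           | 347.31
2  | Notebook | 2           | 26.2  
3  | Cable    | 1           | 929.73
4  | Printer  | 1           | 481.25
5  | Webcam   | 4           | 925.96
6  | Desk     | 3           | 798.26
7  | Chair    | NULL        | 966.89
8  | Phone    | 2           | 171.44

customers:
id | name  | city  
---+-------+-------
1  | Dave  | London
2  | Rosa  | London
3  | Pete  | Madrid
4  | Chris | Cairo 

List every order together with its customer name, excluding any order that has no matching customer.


INNER JOIN keeps only orders rows whose customer_id matches an id in customers. Walk through each order:
  - order 1 (Mouse): customer_id=4 -> matches Chris
  - order 2 (Notebook): customer_id=2 -> matches Rosa
  - order 3 (Cable): customer_id=1 -> matches Dave
  - order 4 (Printer): customer_id=1 -> matches Dave
  - order 5 (Webcam): customer_id=4 -> matches Chris
  - order 6 (Desk): customer_id=3 -> matches Pete
  - order 7 (Chair): customer_id=NULL, no match -> dropped
  - order 8 (Phone): customer_id=2 -> matches Rosa
So 1 of 8 rows is dropped.

SQL:
SELECT a.product, b.name AS customer
FROM orders a
INNER JOIN customers b ON a.customer_id = b.id

Result:
product  | customer
---------+---------
Mouse    | Chris   
Notebook | Rosa    
Cable    | Dave    
Printer  | Dave    
Webcam   | Chris   
Desk     | Pete    
Phone    | Rosa    


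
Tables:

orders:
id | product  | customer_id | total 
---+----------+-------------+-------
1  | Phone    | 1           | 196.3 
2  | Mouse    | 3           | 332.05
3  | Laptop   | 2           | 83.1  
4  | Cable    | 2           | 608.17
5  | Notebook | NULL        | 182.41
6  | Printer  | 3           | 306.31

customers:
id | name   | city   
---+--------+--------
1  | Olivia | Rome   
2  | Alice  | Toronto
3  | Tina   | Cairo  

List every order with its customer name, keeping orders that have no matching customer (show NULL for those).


LEFT JOIN keeps every row from orders (the left table); where customer_id has no match in customers, the customer columns become NULL. Walk through each order:
  - order 1 (Phone): customer_id=1 -> matches Olivia
  - order 2 (Mouse): customer_id=3 -> matches Tina
  - order 3 (Laptop): customer_id=2 -> matches Alice
  - order 4 (Cable): customer_id=2 -> matches Alice
  - order 5 (Notebook): customer_id=NULL, no match -> kept with NULL
  - order 6 (Printer): customer_id=3 -> matches Tina
All 6 rows appear; 1 has NULL customer.

SQL:
SELECT a.product, b.name AS customer
FROM orders a
LEFT JOIN customers b ON a.customer_id = b.id

Result:
product  | customer
---------+---------
Phone    | Olivia  
Mouse    | Tina    
Laptop   | Alice   
Cable    | Alice   
Notebook | NULL    
Printer  | Tina    


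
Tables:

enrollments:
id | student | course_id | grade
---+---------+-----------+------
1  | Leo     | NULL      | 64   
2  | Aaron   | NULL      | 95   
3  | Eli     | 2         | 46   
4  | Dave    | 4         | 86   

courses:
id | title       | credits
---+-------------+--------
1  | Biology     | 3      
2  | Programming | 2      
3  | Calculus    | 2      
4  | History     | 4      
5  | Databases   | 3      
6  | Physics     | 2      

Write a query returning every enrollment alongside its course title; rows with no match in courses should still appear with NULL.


LEFT JOIN keeps every row from enrollments (the left table); where course_id has no match in courses, the course columns become NULL. Walk through each enrollment:
  - enrollment 1 (Leo): course_id=NULL, no match -> kept with NULL
  - enrollment 2 (Aaron): course_id=NULL, no match -> kept with NULL
  - enrollment 3 (Eli): course_id=2 -> matches Programming
  - enrollment 4 (Dave): course_id=4 -> matches History
All 4 rows appear; 2 have NULL course.

SQL:
SELECT a.student, b.title AS course
FROM enrollments a
LEFT JOIN courses b ON a.course_id = b.id

Result:
student | course     
--------+------------
Leo     | NULL       
Aaron   | NULL       
Eli     | Programming
Dave    | History    


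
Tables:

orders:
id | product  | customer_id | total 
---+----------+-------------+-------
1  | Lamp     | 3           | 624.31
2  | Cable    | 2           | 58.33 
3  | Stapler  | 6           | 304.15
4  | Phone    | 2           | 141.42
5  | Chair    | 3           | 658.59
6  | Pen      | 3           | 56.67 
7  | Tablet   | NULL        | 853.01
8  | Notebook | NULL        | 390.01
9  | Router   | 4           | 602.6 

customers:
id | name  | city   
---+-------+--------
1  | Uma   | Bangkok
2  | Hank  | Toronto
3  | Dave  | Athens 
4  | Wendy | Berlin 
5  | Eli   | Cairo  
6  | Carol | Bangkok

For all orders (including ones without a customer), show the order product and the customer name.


LEFT JOIN keeps every row from orders (the left table); where customer_id has no match in customers, the customer columns become NULL. Walk through each order:
  - order 1 (Lamp): customer_id=3 -> matches Dave
  - order 2 (Cable): customer_id=2 -> matches Hank
  - order 3 (Stapler): customer_id=6 -> matches Carol
  - order 4 (Phone): customer_id=2 -> matches Hank
  - order 5 (Chair): customer_id=3 -> matches Dave
  - order 6 (Pen): customer_id=3 -> matches Dave
  - order 7 (Tablet): customer_id=NULL, no match -> kept with NULL
  - order 8 (Notebook): customer_id=NULL, no match -> kept with NULL
  - order 9 (Router): customer_id=4 -> matches Wendy
All 9 rows appear; 2 have NULL customer.

SQL:
SELECT a.product, b.name AS customer
FROM orders a
LEFT JOIN customers b ON a.customer_id = b.id

Result:
product  | customer
---------+---------
Lamp     | Dave    
Cable    | Hank    
Stapler  | Carol   
Phone    | Hank    
Chair    | Dave    
Pen      | Dave    
Tablet   | NULL    
Notebook | NULL    
Router   | Wendy   


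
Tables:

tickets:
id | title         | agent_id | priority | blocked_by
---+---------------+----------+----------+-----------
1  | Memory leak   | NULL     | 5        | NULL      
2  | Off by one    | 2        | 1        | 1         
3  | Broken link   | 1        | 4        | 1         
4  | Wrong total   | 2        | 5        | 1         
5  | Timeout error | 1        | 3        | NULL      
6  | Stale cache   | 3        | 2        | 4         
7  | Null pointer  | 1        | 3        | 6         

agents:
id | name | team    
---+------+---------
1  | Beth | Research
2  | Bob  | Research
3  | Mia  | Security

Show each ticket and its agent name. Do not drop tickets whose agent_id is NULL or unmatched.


LEFT JOIN keeps every row from tickets (the left table); where agent_id has no match in agents, the agent columns become NULL. Walk through each ticket:
  - ticket 1 (Memory leak): agent_id=NULL, no match -> kept with NULL
  - ticket 2 (Off by one): agent_id=2 -> matches Bob
  - ticket 3 (Broken link): agent_id=1 -> matches Beth
  - ticket 4 (Wrong total): agent_id=2 -> matches Bob
  - ticket 5 (Timeout error): agent_id=1 -> matches Beth
  - ticket 6 (Stale cache): agent_id=3 -> matches Mia
  - ticket 7 (Null pointer): agent_id=1 -> matches Beth
All 7 rows appear; 1 has NULL agent.

SQL:
SELECT a.title, b.name AS agent
FROM tickets a
LEFT JOIN agents b ON a.agent_id = b.id

Result:
title         | agent
--------------+------
Memory leak   | NULL 
Off by one    | Bob  
Broken link   | Beth 
Wrong total   | Bob  
Timeout error | Beth 
Stale cache   | Mia  
Null pointer  | Beth 


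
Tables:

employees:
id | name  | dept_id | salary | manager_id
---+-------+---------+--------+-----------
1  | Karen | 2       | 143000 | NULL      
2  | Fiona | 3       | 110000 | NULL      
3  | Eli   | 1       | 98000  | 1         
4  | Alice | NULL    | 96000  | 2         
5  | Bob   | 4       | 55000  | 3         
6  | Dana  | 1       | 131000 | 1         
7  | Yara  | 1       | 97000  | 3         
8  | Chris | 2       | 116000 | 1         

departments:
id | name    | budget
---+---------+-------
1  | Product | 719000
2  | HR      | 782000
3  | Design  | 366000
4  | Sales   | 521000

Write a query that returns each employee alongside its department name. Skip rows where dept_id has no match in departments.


INNER JOIN keeps only employees rows whose dept_id matches an id in departments. Walk through each employee:
  - employee 1 (Karen): dept_id=2 -> matches HR
  - employee 2 (Fiona): dept_id=3 -> matches Design
  - employee 3 (Eli): dept_id=1 -> matches Product
  - employee 4 (Alice): dept_id=NULL, no match -> dropped
  - employee 5 (Bob): dept_id=4 -> matches Sales
  - employee 6 (Dana): dept_id=1 -> matches Product
  - employee 7 (Yara): dept_id=1 -> matches Product
  - employee 8 (Chris): dept_id=2 -> matches HR
So 1 of 8 rows is dropped.

SQL:
SELECT a.name, b.name AS department
FROM employees a
INNER JOIN departments b ON a.dept_id = b.id

Result:
name  | department
------+-----------
Karen | HR        
Fiona | Design    
Eli   | Product   
Bob   | Sales     
Dana  | Product   
Yara  | Product   
Chris | HR        


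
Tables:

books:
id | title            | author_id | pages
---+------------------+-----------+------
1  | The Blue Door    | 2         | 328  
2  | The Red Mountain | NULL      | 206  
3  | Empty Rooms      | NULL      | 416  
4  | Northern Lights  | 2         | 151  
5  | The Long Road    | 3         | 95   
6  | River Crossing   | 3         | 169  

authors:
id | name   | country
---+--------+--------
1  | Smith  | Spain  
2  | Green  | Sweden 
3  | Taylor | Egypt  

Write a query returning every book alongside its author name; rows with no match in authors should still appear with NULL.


LEFT JOIN keeps every row from books (the left table); where author_id has no match in authors, the author columns become NULL. Walk through each book:
  - book 1 (The Blue Door): author_id=2 -> matches Green
  - book 2 (The Red Mountain): author_id=NULL, no match -> kept with NULL
  - book 3 (Empty Rooms): author_id=NULL, no match -> kept with NULL
  - book 4 (Northern Lights): author_id=2 -> matches Green
  - book 5 (The Long Road): author_id=3 -> matches Taylor
  - book 6 (River Crossing): author_id=3 -> matches Taylor
All 6 rows appear; 2 have NULL author.

SQL:
SELECT a.title, b.name AS author
FROM books a
LEFT JOIN authors b ON a.author_id = b.id

Result:
title            | author
-----------------+-------
The Blue Door    | Green 
The Red Mountain | NULL  
Empty Rooms      | NULL  
Northern Lights  | Green 
The Long Road    | Taylor
River Crossing   | Taylor


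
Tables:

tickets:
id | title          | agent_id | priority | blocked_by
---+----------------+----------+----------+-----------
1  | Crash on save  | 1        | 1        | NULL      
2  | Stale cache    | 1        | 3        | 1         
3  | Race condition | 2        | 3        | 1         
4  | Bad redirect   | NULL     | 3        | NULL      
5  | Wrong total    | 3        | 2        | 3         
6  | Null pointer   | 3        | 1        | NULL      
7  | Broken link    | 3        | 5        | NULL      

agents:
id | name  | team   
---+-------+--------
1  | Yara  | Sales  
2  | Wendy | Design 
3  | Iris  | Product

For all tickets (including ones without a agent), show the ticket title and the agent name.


LEFT JOIN keeps every row from tickets (the left table); where agent_id has no match in agents, the agent columns become NULL. Walk through each ticket:
  - ticket 1 (Crash on save): agent_id=1 -> matches Yara
  - ticket 2 (Stale cache): agent_id=1 -> matches Yara
  - ticket 3 (Race condition): agent_id=2 -> matches Wendy
  - ticket 4 (Bad redirect): agent_id=NULL, no match -> kept with NULL
  - ticket 5 (Wrong total): agent_id=3 -> matches Iris
  - ticket 6 (Null pointer): agent_id=3 -> matches Iris
  - ticket 7 (Broken link): agent_id=3 -> matches Iris
All 7 rows appear; 1 has NULL agent.

SQL:
SELECT a.title, b.name AS agent
FROM tickets a
LEFT JOIN agents b ON a.agent_id = b.id

Result:
title          | agent
---------------+------
Crash on save  | Yara 
Stale cache    | Yara 
Race condition | Wendy
Bad redirect   | NULL 
Wrong total    | Iris 
Null pointer   | Iris 
Broken link    | Iris 


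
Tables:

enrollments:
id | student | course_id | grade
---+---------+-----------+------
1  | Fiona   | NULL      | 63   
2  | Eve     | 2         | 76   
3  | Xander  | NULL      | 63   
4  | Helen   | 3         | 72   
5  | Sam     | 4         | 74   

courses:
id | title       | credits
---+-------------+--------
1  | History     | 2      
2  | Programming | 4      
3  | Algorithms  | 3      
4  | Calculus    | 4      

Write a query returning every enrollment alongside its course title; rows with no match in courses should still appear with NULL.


LEFT JOIN keeps every row from enrollments (the left table); where course_id has no match in courses, the course columns become NULL. Walk through each enrollment:
  - enrollment 1 (Fiona): course_id=NULL, no match -> kept with NULL
  - enrollment 2 (Eve): course_id=2 -> matches Programming
  - enrollment 3 (Xander): course_id=NULL, no match -> kept with NULL
  - enrollment 4 (Helen): course_id=3 -> matches Algorithms
  - enrollment 5 (Sam): course_id=4 -> matches Calculus
All 5 rows appear; 2 have NULL course.

SQL:
SELECT a.student, b.title AS course
FROM enrollments a
LEFT JOIN courses b ON a.course_id = b.id

Result:
student | course     
--------+------------
Fiona   | NULL       
Eve     | Programming
Xander  | NULL       
Helen   | Algorithms 
Sam     | Calculus   


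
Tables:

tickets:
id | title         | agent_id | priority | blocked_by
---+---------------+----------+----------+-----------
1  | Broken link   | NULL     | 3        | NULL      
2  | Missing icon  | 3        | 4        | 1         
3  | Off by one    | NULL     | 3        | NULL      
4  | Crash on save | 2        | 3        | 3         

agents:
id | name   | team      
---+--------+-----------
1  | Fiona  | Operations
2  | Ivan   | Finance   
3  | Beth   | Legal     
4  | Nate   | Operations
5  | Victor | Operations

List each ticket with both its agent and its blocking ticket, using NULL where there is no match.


Two LEFT JOINs from the same base table tickets: one to agents via agent_id, one to tickets itself via blocked_by. Both are LEFT so every ticket is preserved.
Match against agents:
  - ticket 1 (Broken link): agent_id=NULL, no match -> kept with NULL
  - ticket 2 (Missing icon): agent_id=3 -> matches Beth
  - ticket 3 (Off by one): agent_id=NULL, no match -> kept with NULL
  - ticket 4 (Crash on save): agent_id=2 -> matches Ivan
Match against tickets (self):
  - ticket 1 (Broken link): blocked_by=NULL -> NULL
  - ticket 2 (Missing icon): blocked_by=1 -> Broken link
  - ticket 3 (Off by one): blocked_by=NULL -> NULL
  - ticket 4 (Crash on save): blocked_by=3 -> Off by one

SQL:
SELECT a.title, b.name AS agent, c.title AS blocked_by
FROM tickets a
LEFT JOIN agents b ON a.agent_id = b.id
LEFT JOIN tickets c ON a.blocked_by = c.id

Result:
title         | agent | blocked_by 
--------------+-------+------------
Broken link   | NULL  | NULL       
Missing icon  | Beth  | Broken link
Off by one    | NULL  | NULL       
Crash on save | Ivan  | Off by one 


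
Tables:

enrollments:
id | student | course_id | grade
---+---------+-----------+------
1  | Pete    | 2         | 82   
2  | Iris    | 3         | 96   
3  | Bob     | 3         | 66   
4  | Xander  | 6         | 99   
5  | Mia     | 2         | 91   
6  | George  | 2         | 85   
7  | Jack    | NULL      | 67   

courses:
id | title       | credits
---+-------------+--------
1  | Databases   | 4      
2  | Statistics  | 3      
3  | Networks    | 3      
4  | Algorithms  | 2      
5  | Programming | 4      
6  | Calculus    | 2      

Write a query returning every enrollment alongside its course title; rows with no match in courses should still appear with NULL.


LEFT JOIN keeps every row from enrollments (the left table); where course_id has no match in courses, the course columns become NULL. Walk through each enrollment:
  - enrollment 1 (Pete): course_id=2 -> matches Statistics
  - enrollment 2 (Iris): course_id=3 -> matches Networks
  - enrollment 3 (Bob): course_id=3 -> matches Networks
  - enrollment 4 (Xander): course_id=6 -> matches Calculus
  - enrollment 5 (Mia): course_id=2 -> matches Statistics
  - enrollment 6 (George): course_id=2 -> matches Statistics
  - enrollment 7 (Jack): course_id=NULL, no match -> kept with NULL
All 7 rows appear; 1 has NULL course.

SQL:
SELECT a.student, b.title AS course
FROM enrollments a
LEFT JOIN courses b ON a.course_id = b.id

Result:
student | course    
--------+-----------
Pete    | Statistics
Iris    | Networks  
Bob     | Networks  
Xander  | Calculus  
Mia     | Statistics
George  | Statistics
Jack    | NULL      


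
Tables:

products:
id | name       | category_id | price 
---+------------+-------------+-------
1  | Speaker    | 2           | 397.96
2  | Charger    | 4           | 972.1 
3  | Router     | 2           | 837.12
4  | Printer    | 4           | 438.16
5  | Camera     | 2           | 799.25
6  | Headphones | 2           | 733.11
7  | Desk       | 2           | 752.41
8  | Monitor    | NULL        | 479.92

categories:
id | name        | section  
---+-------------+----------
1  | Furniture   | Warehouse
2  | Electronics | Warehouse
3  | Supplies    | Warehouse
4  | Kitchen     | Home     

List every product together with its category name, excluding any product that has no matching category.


INNER JOIN keeps only products rows whose category_id matches an id in categories. Walk through each product:
  - product 1 (Speaker): category_id=2 -> matches Electronics
  - product 2 (Charger): category_id=4 -> matches Kitchen
  - product 3 (Router): category_id=2 -> matches Electronics
  - product 4 (Printer): category_id=4 -> matches Kitchen
  - product 5 (Camera): category_id=2 -> matches Electronics
  - product 6 (Headphones): category_id=2 -> matches Electronics
  - product 7 (Desk): category_id=2 -> matches Electronics
  - product 8 (Monitor): category_id=NULL, no match -> dropped
So 1 of 8 rows is dropped.

SQL:
SELECT a.name, b.name AS category
FROM products a
INNER JOIN categories b ON a.category_id = b.id

Result:
name       | category   
-----------+------------
Speaker    | Electronics
Charger    | Kitchen    
Router     | Electronics
Printer    | Kitchen    
Camera     | Electronics
Headphones | Electronics
Desk       | Electronics


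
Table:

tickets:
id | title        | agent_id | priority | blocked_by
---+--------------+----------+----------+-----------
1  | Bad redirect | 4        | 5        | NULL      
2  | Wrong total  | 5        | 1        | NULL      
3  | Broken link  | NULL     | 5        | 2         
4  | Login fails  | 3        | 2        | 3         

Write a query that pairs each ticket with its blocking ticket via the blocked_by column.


This is a self-join: tickets is joined to a second copy of itself, matching each row's blocked_by to another row's id. Use LEFT JOIN so rows with blocked_by=NULL are kept.
  - ticket 1 (Bad redirect): blocked_by=NULL -> NULL
  - ticket 2 (Wrong total): blocked_by=NULL -> NULL
  - ticket 3 (Broken link): blocked_by=2 -> Wrong total
  - ticket 4 (Login fails): blocked_by=3 -> Broken link

SQL:
SELECT a.title AS item, b.title AS blocked_by
FROM tickets a
LEFT JOIN tickets b ON a.blocked_by = b.id

Result:
item         | blocked_by 
-------------+------------
Bad redirect | NULL       
Wrong total  | NULL       
Broken link  | Wrong total
Login fails  | Broken link


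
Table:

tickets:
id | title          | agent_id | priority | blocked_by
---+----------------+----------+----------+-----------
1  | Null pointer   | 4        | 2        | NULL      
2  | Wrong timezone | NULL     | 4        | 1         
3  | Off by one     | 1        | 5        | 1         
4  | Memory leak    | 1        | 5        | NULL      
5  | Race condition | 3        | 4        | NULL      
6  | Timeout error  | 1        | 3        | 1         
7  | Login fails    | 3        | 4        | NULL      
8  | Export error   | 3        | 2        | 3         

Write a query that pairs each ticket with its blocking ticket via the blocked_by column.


This is a self-join: tickets is joined to a second copy of itself, matching each row's blocked_by to another row's id. Use LEFT JOIN so rows with blocked_by=NULL are kept.
  - ticket 1 (Null pointer): blocked_by=NULL -> NULL
  - ticket 2 (Wrong timezone): blocked_by=1 -> Null pointer
  - ticket 3 (Off by one): blocked_by=1 -> Null pointer
  - ticket 4 (Memory leak): blocked_by=NULL -> NULL
  - ticket 5 (Race condition): blocked_by=NULL -> NULL
  - ticket 6 (Timeout error): blocked_by=1 -> Null pointer
  - ticket 7 (Login fails): blocked_by=NULL -> NULL
  - ticket 8 (Export error): blocked_by=3 -> Off by one

SQL:
SELECT a.title AS item, b.title AS blocked_by
FROM tickets a
LEFT JOIN tickets b ON a.blocked_by = b.id

Result:
item           | blocked_by  
---------------+-------------
Null pointer   | NULL        
Wrong timezone | Null pointer
Off by one     | Null pointer
Memory leak    | NULL        
Race condition | NULL        
Timeout error  | Null pointer
Login fails    | NULL        
Export error   | Off by one  


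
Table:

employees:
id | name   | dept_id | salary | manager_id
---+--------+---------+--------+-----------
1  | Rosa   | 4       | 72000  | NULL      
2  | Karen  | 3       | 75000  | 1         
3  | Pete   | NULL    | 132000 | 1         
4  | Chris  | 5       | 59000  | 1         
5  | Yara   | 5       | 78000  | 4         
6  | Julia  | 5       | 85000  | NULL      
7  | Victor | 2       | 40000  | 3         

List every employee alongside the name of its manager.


This is a self-join: employees is joined to a second copy of itself, matching each row's manager_id to another row's id. Use LEFT JOIN so rows with manager_id=NULL are kept.
  - employee 1 (Rosa): manager_id=NULL -> NULL
  - employee 2 (Karen): manager_id=1 -> Rosa
  - employee 3 (Pete): manager_id=1 -> Rosa
  - employee 4 (Chris): manager_id=1 -> Rosa
  - employee 5 (Yara): manager_id=4 -> Chris
  - employee 6 (Julia): manager_id=NULL -> NULL
  - employee 7 (Victor): manager_id=3 -> Pete

SQL:
SELECT a.name AS item, b.name AS manager
FROM employees a
LEFT JOIN employees b ON a.manager_id = b.id

Result:
item   | manager
-------+--------
Rosa   | NULL   
Karen  | Rosa   
Pete   | Rosa   
Chris  | Rosa   
Yara   | Chris  
Julia  | NULL   
Victor | Pete   


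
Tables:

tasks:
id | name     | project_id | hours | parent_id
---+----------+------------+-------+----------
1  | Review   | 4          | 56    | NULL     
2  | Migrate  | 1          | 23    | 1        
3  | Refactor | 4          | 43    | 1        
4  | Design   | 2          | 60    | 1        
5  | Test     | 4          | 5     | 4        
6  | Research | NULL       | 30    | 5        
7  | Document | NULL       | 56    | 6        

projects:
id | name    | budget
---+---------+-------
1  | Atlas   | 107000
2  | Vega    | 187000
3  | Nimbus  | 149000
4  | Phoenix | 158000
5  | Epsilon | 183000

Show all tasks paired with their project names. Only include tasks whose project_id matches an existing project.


INNER JOIN keeps only tasks rows whose project_id matches an id in projects. Walk through each task:
  - task 1 (Review): project_id=4 -> matches Phoenix
  - task 2 (Migrate): project_id=1 -> matches Atlas
  - task 3 (Refactor): project_id=4 -> matches Phoenix
  - task 4 (Design): project_id=2 -> matches Vega
  - task 5 (Test): project_id=4 -> matches Phoenix
  - task 6 (Research): project_id=NULL, no match -> dropped
  - task 7 (Document): project_id=NULL, no match -> dropped
So 2 of 7 rows are dropped.

SQL:
SELECT a.name, b.name AS project
FROM tasks a
INNER JOIN projects b ON a.project_id = b.id

Result:
name     | project
---------+--------
Review   | Phoenix
Migrate  | Atlas  
Refactor | Phoenix
Design   | Vega   
Test     | Phoenix


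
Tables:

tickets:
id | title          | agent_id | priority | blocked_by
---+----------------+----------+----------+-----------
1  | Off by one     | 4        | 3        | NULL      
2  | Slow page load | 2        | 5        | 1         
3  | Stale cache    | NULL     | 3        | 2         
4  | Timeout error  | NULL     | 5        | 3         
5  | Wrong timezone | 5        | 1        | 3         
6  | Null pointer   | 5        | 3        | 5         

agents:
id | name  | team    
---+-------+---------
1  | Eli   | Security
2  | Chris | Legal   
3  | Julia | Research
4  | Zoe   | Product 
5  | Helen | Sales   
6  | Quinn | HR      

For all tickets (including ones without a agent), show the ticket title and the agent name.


LEFT JOIN keeps every row from tickets (the left table); where agent_id has no match in agents, the agent columns become NULL. Walk through each ticket:
  - ticket 1 (Off by one): agent_id=4 -> matches Zoe
  - ticket 2 (Slow page load): agent_id=2 -> matches Chris
  - ticket 3 (Stale cache): agent_id=NULL, no match -> kept with NULL
  - ticket 4 (Timeout error): agent_id=NULL, no match -> kept with NULL
  - ticket 5 (Wrong timezone): agent_id=5 -> matches Helen
  - ticket 6 (Null pointer): agent_id=5 -> matches Helen
All 6 rows appear; 2 have NULL agent.

SQL:
SELECT a.title, b.name AS agent
FROM tickets a
LEFT JOIN agents b ON a.agent_id = b.id

Result:
title          | agent
---------------+------
Off by one     | Zoe  
Slow page load | Chris
Stale cache    | NULL 
Timeout error  | NULL 
Wrong timezone | Helen
Null pointer   | Helen


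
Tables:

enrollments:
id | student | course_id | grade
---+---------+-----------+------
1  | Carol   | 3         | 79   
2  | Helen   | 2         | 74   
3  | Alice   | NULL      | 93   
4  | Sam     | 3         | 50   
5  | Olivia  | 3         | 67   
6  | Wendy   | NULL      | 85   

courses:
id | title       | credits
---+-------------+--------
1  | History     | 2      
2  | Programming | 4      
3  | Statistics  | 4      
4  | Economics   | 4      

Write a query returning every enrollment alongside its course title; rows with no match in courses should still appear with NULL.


LEFT JOIN keeps every row from enrollments (the left table); where course_id has no match in courses, the course columns become NULL. Walk through each enrollment:
  - enrollment 1 (Carol): course_id=3 -> matches Statistics
  - enrollment 2 (Helen): course_id=2 -> matches Programming
  - enrollment 3 (Alice): course_id=NULL, no match -> kept with NULL
  - enrollment 4 (Sam): course_id=3 -> matches Statistics
  - enrollment 5 (Olivia): course_id=3 -> matches Statistics
  - enrollment 6 (Wendy): course_id=NULL, no match -> kept with NULL
All 6 rows appear; 2 have NULL course.

SQL:
SELECT a.student, b.title AS course
FROM enrollments a
LEFT JOIN courses b ON a.course_id = b.id

Result:
student | course     
--------+------------
Carol   | Statistics 
Helen   | Programming
Alice   | NULL       
Sam     | Statistics 
Olivia  | Statistics 
Wendy   | NULL       


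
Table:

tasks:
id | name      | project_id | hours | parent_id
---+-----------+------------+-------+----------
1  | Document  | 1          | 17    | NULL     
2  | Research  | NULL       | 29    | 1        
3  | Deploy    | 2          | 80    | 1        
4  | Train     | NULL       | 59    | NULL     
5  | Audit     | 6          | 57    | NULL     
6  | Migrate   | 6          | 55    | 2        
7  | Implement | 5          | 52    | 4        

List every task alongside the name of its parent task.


This is a self-join: tasks is joined to a second copy of itself, matching each row's parent_id to another row's id. Use LEFT JOIN so rows with parent_id=NULL are kept.
  - task 1 (Document): parent_id=NULL -> NULL
  - task 2 (Research): parent_id=1 -> Document
  - task 3 (Deploy): parent_id=1 -> Document
  - task 4 (Train): parent_id=NULL -> NULL
  - task 5 (Audit): parent_id=NULL -> NULL
  - task 6 (Migrate): parent_id=2 -> Research
  - task 7 (Implement): parent_id=4 -> Train

SQL:
SELECT a.name AS item, b.name AS parent
FROM tasks a
LEFT JOIN tasks b ON a.parent_id = b.id

Result:
item      | parent  
----------+---------
Document  | NULL    
Research  | Document
Deploy    | Document
Train     | NULL    
Audit     | NULL    
Migrate   | Research
Implement | Train   


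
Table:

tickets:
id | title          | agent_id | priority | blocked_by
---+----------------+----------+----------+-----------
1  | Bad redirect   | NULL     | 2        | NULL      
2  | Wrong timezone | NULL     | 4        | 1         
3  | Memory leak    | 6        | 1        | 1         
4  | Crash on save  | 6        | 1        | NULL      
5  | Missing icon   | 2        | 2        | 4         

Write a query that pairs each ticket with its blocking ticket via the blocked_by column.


This is a self-join: tickets is joined to a second copy of itself, matching each row's blocked_by to another row's id. Use LEFT JOIN so rows with blocked_by=NULL are kept.
  - ticket 1 (Bad redirect): blocked_by=NULL -> NULL
  - ticket 2 (Wrong timezone): blocked_by=1 -> Bad redirect
  - ticket 3 (Memory leak): blocked_by=1 -> Bad redirect
  - ticket 4 (Crash on save): blocked_by=NULL -> NULL
  - ticket 5 (Missing icon): blocked_by=4 -> Crash on save

SQL:
SELECT a.title AS item, b.title AS blocked_by
FROM tickets a
LEFT JOIN tickets b ON a.blocked_by = b.id

Result:
item           | blocked_by   
---------------+--------------
Bad redirect   | NULL         
Wrong timezone | Bad redirect 
Memory leak    | Bad redirect 
Crash on save  | NULL         
Missing icon   | Crash on save


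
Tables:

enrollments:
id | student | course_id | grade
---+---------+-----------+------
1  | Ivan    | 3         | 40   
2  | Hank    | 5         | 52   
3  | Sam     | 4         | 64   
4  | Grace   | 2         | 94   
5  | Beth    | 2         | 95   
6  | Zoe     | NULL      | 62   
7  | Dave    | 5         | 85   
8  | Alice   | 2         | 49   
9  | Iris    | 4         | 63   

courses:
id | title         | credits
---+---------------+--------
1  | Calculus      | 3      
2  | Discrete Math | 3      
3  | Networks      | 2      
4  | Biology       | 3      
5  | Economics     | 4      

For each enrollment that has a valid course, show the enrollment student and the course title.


INNER JOIN keeps only enrollments rows whose course_id matches an id in courses. Walk through each enrollment:
  - enrollment 1 (Ivan): course_id=3 -> matches Networks
  - enrollment 2 (Hank): course_id=5 -> matches Economics
  - enrollment 3 (Sam): course_id=4 -> matches Biology
  - enrollment 4 (Grace): course_id=2 -> matches Discrete Math
  - enrollment 5 (Beth): course_id=2 -> matches Discrete Math
  - enrollment 6 (Zoe): course_id=NULL, no match -> dropped
  - enrollment 7 (Dave): course_id=5 -> matches Economics
  - enrollment 8 (Alice): course_id=2 -> matches Discrete Math
  - enrollment 9 (Iris): course_id=4 -> matches Biology
So 1 of 9 rows is dropped.

SQL:
SELECT a.student, b.title AS course
FROM enrollments a
INNER JOIN courses b ON a.course_id = b.id

Result:
student | course       
--------+--------------
Ivan    | Networks     
Hank    | Economics    
Sam     | Biology      
Grace   | Discrete Math
Beth    | Discrete Math
Dave    | Economics    
Alice   | Discrete Math
Iris    | Biology      


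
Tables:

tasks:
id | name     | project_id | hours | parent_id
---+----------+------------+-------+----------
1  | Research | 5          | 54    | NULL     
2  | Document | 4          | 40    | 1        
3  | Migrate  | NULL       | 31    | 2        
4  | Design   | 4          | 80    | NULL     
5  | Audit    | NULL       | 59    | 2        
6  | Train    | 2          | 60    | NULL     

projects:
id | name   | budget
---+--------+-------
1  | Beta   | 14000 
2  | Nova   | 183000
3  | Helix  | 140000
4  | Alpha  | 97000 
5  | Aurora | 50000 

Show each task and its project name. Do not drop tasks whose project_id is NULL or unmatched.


LEFT JOIN keeps every row from tasks (the left table); where project_id has no match in projects, the project columns become NULL. Walk through each task:
  - task 1 (Research): project_id=5 -> matches Aurora
  - task 2 (Document): project_id=4 -> matches Alpha
  - task 3 (Migrate): project_id=NULL, no match -> kept with NULL
  - task 4 (Design): project_id=4 -> matches Alpha
  - task 5 (Audit): project_id=NULL, no match -> kept with NULL
  - task 6 (Train): project_id=2 -> matches Nova
All 6 rows appear; 2 have NULL project.

SQL:
SELECT a.name, b.name AS project
FROM tasks a
LEFT JOIN projects b ON a.project_id = b.id

Result:
name     | project
---------+--------
Research | Aurora 
Document | Alpha  
Migrate  | NULL   
Design   | Alpha  
Audit    | NULL   
Train    | Nova   


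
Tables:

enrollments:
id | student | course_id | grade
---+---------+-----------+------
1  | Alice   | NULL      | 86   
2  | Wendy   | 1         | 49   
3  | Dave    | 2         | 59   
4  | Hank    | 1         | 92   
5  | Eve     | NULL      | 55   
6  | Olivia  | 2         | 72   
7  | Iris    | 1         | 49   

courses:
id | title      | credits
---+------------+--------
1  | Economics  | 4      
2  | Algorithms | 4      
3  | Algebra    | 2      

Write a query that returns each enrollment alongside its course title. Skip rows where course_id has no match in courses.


INNER JOIN keeps only enrollments rows whose course_id matches an id in courses. Walk through each enrollment:
  - enrollment 1 (Alice): course_id=NULL, no match -> dropped
  - enrollment 2 (Wendy): course_id=1 -> matches Economics
  - enrollment 3 (Dave): course_id=2 -> matches Algorithms
  - enrollment 4 (Hank): course_id=1 -> matches Economics
  - enrollment 5 (Eve): course_id=NULL, no match -> dropped
  - enrollment 6 (Olivia): course_id=2 -> matches Algorithms
  - enrollment 7 (Iris): course_id=1 -> matches Economics
So 2 of 7 rows are dropped.

SQL:
SELECT a.student, b.title AS course
FROM enrollments a
INNER JOIN courses b ON a.course_id = b.id

Result:
student | course    
--------+-----------
Wendy   | Economics 
Dave    | Algorithms
Hank    | Economics 
Olivia  | Algorithms
Iris    | Economics 


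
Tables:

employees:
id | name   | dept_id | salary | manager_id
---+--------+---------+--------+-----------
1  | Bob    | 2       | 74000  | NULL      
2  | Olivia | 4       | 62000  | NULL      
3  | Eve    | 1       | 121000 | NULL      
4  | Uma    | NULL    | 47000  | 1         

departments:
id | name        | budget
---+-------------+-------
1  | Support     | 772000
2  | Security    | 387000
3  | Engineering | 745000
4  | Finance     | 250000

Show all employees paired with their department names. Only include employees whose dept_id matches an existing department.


INNER JOIN keeps only employees rows whose dept_id matches an id in departments. Walk through each employee:
  - employee 1 (Bob): dept_id=2 -> matches Security
  - employee 2 (Olivia): dept_id=4 -> matches Finance
  - employee 3 (Eve): dept_id=1 -> matches Support
  - employee 4 (Uma): dept_id=NULL, no match -> dropped
So 1 of 4 rows is dropped.

SQL:
SELECT a.name, b.name AS department
FROM employees a
INNER JOIN departments b ON a.dept_id = b.id

Result:
name   | department
-------+-----------
Bob    | Security  
Olivia | Finance   
Eve    | Support   


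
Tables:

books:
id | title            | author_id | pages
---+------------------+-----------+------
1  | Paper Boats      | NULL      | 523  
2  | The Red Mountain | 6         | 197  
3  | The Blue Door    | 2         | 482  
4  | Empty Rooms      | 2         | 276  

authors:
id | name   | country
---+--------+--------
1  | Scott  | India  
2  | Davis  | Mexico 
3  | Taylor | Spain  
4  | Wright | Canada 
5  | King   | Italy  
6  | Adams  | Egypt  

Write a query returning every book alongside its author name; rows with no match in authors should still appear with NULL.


LEFT JOIN keeps every row from books (the left table); where author_id has no match in authors, the author columns become NULL. Walk through each book:
  - book 1 (Paper Boats): author_id=NULL, no match -> kept with NULL
  - book 2 (The Red Mountain): author_id=6 -> matches Adams
  - book 3 (The Blue Door): author_id=2 -> matches Davis
  - book 4 (Empty Rooms): author_id=2 -> matches Davis
All 4 rows appear; 1 has NULL author.

SQL:
SELECT a.title, b.name AS author
FROM books a
LEFT JOIN authors b ON a.author_id = b.id

Result:
title            | author
-----------------+-------
Paper Boats      | NULL  
The Red Mountain | Adams 
The Blue Door    | Davis 
Empty Rooms      | Davis 


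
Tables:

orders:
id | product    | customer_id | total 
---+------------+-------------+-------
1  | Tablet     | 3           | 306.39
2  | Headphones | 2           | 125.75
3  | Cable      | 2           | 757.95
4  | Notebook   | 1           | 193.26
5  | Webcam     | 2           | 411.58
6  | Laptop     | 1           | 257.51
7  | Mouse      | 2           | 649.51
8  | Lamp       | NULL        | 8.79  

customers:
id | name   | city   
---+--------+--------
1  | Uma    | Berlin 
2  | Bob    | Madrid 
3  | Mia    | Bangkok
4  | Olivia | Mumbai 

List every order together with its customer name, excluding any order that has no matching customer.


INNER JOIN keeps only orders rows whose customer_id matches an id in customers. Walk through each order:
  - order 1 (Tablet): customer_id=3 -> matches Mia
  - order 2 (Headphones): customer_id=2 -> matches Bob
  - order 3 (Cable): customer_id=2 -> matches Bob
  - order 4 (Notebook): customer_id=1 -> matches Uma
  - order 5 (Webcam): customer_id=2 -> matches Bob
  - order 6 (Laptop): customer_id=1 -> matches Uma
  - order 7 (Mouse): customer_id=2 -> matches Bob
  - order 8 (Lamp): customer_id=NULL, no match -> dropped
So 1 of 8 rows is dropped.

SQL:
SELECT a.product, b.name AS customer
FROM orders a
INNER JOIN customers b ON a.customer_id = b.id

Result:
product    | customer
-----------+---------
Tablet     | Mia     
Headphones | Bob     
Cable      | Bob     
Notebook   | Uma     
Webcam     | Bob     
Laptop     | Uma     
Mouse      | Bob     


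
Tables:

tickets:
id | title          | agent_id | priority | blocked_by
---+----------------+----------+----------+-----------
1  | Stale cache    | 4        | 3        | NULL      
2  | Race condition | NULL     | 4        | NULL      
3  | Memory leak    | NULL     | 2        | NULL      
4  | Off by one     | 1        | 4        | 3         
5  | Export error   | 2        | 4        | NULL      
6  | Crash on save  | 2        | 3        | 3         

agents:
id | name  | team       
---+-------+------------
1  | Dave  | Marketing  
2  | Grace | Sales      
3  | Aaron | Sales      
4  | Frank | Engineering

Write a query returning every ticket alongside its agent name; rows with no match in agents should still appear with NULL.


LEFT JOIN keeps every row from tickets (the left table); where agent_id has no match in agents, the agent columns become NULL. Walk through each ticket:
  - ticket 1 (Stale cache): agent_id=4 -> matches Frank
  - ticket 2 (Race condition): agent_id=NULL, no match -> kept with NULL
  - ticket 3 (Memory leak): agent_id=NULL, no match -> kept with NULL
  - ticket 4 (Off by one): agent_id=1 -> matches Dave
  - ticket 5 (Export error): agent_id=2 -> matches Grace
  - ticket 6 (Crash on save): agent_id=2 -> matches Grace
All 6 rows appear; 2 have NULL agent.

SQL:
SELECT a.title, b.name AS agent
FROM tickets a
LEFT JOIN agents b ON a.agent_id = b.id

Result:
title          | agent
---------------+------
Stale cache    | Frank
Race condition | NULL 
Memory leak    | NULL 
Off by one     | Dave 
Export error   | Grace
Crash on save  | Grace
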